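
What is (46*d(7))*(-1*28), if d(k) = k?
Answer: -9016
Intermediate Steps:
(46*d(7))*(-1*28) = (46*7)*(-1*28) = 322*(-28) = -9016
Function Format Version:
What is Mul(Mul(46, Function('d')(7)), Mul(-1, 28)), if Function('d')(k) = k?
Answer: -9016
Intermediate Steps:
Mul(Mul(46, Function('d')(7)), Mul(-1, 28)) = Mul(Mul(46, 7), Mul(-1, 28)) = Mul(322, -28) = -9016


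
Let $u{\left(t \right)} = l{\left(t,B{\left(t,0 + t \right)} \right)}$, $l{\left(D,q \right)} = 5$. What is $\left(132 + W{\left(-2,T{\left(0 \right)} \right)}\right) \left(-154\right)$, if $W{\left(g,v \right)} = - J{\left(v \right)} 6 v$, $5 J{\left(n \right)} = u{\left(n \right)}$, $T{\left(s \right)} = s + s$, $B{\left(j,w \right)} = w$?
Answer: $-20328$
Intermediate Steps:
$u{\left(t \right)} = 5$
$T{\left(s \right)} = 2 s$
$J{\left(n \right)} = 1$ ($J{\left(n \right)} = \frac{1}{5} \cdot 5 = 1$)
$W{\left(g,v \right)} = - 6 v$ ($W{\left(g,v \right)} = - 1 \cdot 6 v = - 6 v$)
$\left(132 + W{\left(-2,T{\left(0 \right)} \right)}\right) \left(-154\right) = \left(132 - 6 \cdot 2 \cdot 0\right) \left(-154\right) = \left(132 - 0\right) \left(-154\right) = \left(132 + 0\right) \left(-154\right) = 132 \left(-154\right) = -20328$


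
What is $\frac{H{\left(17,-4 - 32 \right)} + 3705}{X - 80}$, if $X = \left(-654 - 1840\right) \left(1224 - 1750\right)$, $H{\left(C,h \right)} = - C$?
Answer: $\frac{922}{327941} \approx 0.0028115$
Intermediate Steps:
$X = 1311844$ ($X = \left(-2494\right) \left(-526\right) = 1311844$)
$\frac{H{\left(17,-4 - 32 \right)} + 3705}{X - 80} = \frac{\left(-1\right) 17 + 3705}{1311844 - 80} = \frac{-17 + 3705}{1311764} = 3688 \cdot \frac{1}{1311764} = \frac{922}{327941}$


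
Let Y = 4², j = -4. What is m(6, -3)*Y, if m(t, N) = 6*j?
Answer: -384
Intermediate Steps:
m(t, N) = -24 (m(t, N) = 6*(-4) = -24)
Y = 16
m(6, -3)*Y = -24*16 = -384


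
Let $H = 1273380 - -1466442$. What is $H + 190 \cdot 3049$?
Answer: $3319132$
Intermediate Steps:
$H = 2739822$ ($H = 1273380 + 1466442 = 2739822$)
$H + 190 \cdot 3049 = 2739822 + 190 \cdot 3049 = 2739822 + 579310 = 3319132$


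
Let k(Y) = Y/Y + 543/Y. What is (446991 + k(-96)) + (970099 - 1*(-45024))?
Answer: 46787499/32 ≈ 1.4621e+6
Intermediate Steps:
k(Y) = 1 + 543/Y
(446991 + k(-96)) + (970099 - 1*(-45024)) = (446991 + (543 - 96)/(-96)) + (970099 - 1*(-45024)) = (446991 - 1/96*447) + (970099 + 45024) = (446991 - 149/32) + 1015123 = 14303563/32 + 1015123 = 46787499/32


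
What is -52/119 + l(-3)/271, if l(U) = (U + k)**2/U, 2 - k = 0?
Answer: -42395/96747 ≈ -0.43820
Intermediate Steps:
k = 2 (k = 2 - 1*0 = 2 + 0 = 2)
l(U) = (2 + U)**2/U (l(U) = (U + 2)**2/U = (2 + U)**2/U)
-52/119 + l(-3)/271 = -52/119 + ((2 - 3)**2/(-3))/271 = -52*1/119 - 1/3*(-1)**2*(1/271) = -52/119 - 1/3*1*(1/271) = -52/119 - 1/3*1/271 = -52/119 - 1/813 = -42395/96747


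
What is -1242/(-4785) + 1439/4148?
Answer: 4012477/6616060 ≈ 0.60647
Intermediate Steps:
-1242/(-4785) + 1439/4148 = -1242*(-1/4785) + 1439*(1/4148) = 414/1595 + 1439/4148 = 4012477/6616060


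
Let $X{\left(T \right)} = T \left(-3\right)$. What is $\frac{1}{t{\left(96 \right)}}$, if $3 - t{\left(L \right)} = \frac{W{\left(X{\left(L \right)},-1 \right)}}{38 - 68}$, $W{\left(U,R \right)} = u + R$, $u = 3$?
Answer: $\frac{15}{46} \approx 0.32609$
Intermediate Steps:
$X{\left(T \right)} = - 3 T$
$W{\left(U,R \right)} = 3 + R$
$t{\left(L \right)} = \frac{46}{15}$ ($t{\left(L \right)} = 3 - \frac{3 - 1}{38 - 68} = 3 - \frac{2}{-30} = 3 - 2 \left(- \frac{1}{30}\right) = 3 - - \frac{1}{15} = 3 + \frac{1}{15} = \frac{46}{15}$)
$\frac{1}{t{\left(96 \right)}} = \frac{1}{\frac{46}{15}} = \frac{15}{46}$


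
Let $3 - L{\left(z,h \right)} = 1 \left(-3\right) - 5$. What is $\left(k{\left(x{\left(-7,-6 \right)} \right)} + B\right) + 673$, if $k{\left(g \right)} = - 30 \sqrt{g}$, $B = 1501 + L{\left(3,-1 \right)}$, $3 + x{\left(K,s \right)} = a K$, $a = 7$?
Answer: $2185 - 60 i \sqrt{13} \approx 2185.0 - 216.33 i$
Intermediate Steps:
$x{\left(K,s \right)} = -3 + 7 K$
$L{\left(z,h \right)} = 11$ ($L{\left(z,h \right)} = 3 - \left(1 \left(-3\right) - 5\right) = 3 - \left(-3 - 5\right) = 3 - -8 = 3 + 8 = 11$)
$B = 1512$ ($B = 1501 + 11 = 1512$)
$\left(k{\left(x{\left(-7,-6 \right)} \right)} + B\right) + 673 = \left(- 30 \sqrt{-3 + 7 \left(-7\right)} + 1512\right) + 673 = \left(- 30 \sqrt{-3 - 49} + 1512\right) + 673 = \left(- 30 \sqrt{-52} + 1512\right) + 673 = \left(- 30 \cdot 2 i \sqrt{13} + 1512\right) + 673 = \left(- 60 i \sqrt{13} + 1512\right) + 673 = \left(1512 - 60 i \sqrt{13}\right) + 673 = 2185 - 60 i \sqrt{13}$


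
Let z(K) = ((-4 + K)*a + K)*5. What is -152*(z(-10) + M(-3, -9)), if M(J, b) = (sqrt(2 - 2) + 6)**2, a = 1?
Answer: 12768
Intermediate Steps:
M(J, b) = 36 (M(J, b) = (sqrt(0) + 6)**2 = (0 + 6)**2 = 6**2 = 36)
z(K) = -20 + 10*K (z(K) = ((-4 + K)*1 + K)*5 = ((-4 + K) + K)*5 = (-4 + 2*K)*5 = -20 + 10*K)
-152*(z(-10) + M(-3, -9)) = -152*((-20 + 10*(-10)) + 36) = -152*((-20 - 100) + 36) = -152*(-120 + 36) = -152*(-84) = 12768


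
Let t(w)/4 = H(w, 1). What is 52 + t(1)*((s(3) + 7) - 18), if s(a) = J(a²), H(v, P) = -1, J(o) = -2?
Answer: 104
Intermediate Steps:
t(w) = -4 (t(w) = 4*(-1) = -4)
s(a) = -2
52 + t(1)*((s(3) + 7) - 18) = 52 - 4*((-2 + 7) - 18) = 52 - 4*(5 - 18) = 52 - 4*(-13) = 52 + 52 = 104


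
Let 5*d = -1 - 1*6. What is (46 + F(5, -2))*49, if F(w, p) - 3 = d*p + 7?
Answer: 14406/5 ≈ 2881.2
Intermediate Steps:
d = -7/5 (d = (-1 - 1*6)/5 = (-1 - 6)/5 = (1/5)*(-7) = -7/5 ≈ -1.4000)
F(w, p) = 10 - 7*p/5 (F(w, p) = 3 + (-7*p/5 + 7) = 3 + (7 - 7*p/5) = 10 - 7*p/5)
(46 + F(5, -2))*49 = (46 + (10 - 7/5*(-2)))*49 = (46 + (10 + 14/5))*49 = (46 + 64/5)*49 = (294/5)*49 = 14406/5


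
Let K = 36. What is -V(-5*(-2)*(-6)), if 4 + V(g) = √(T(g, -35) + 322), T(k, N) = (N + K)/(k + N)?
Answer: 4 - 13*√17195/95 ≈ -13.944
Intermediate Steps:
T(k, N) = (36 + N)/(N + k) (T(k, N) = (N + 36)/(k + N) = (36 + N)/(N + k))
V(g) = -4 + √(322 + 1/(-35 + g)) (V(g) = -4 + √((36 - 35)/(-35 + g) + 322) = -4 + √(1/(-35 + g) + 322) = -4 + √(322 + 1/(-35 + g)))
-V(-5*(-2)*(-6)) = -(-4 + √((-11269 + 322*(-5*(-2)*(-6)))/(-35 - 5*(-2)*(-6)))) = -(-4 + √((-11269 + 322*(10*(-6)))/(-35 + 10*(-6)))) = -(-4 + √((-11269 + 322*(-60))/(-35 - 60))) = -(-4 + √((-11269 - 19320)/(-95))) = -(-4 + √(-1/95*(-30589))) = -(-4 + √(30589/95)) = -(-4 + 13*√17195/95) = 4 - 13*√17195/95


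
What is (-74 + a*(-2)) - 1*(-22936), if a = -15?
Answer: 22892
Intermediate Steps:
(-74 + a*(-2)) - 1*(-22936) = (-74 - 15*(-2)) - 1*(-22936) = (-74 + 30) + 22936 = -44 + 22936 = 22892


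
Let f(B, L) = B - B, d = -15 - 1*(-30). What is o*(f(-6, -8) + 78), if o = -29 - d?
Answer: -3432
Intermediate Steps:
d = 15 (d = -15 + 30 = 15)
o = -44 (o = -29 - 1*15 = -29 - 15 = -44)
f(B, L) = 0
o*(f(-6, -8) + 78) = -44*(0 + 78) = -44*78 = -3432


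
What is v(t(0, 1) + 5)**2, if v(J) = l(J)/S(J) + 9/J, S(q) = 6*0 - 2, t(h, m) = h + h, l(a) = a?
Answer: 49/100 ≈ 0.49000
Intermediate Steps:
t(h, m) = 2*h
S(q) = -2 (S(q) = 0 - 2 = -2)
v(J) = 9/J - J/2 (v(J) = J/(-2) + 9/J = J*(-1/2) + 9/J = -J/2 + 9/J = 9/J - J/2)
v(t(0, 1) + 5)**2 = (9/(2*0 + 5) - (2*0 + 5)/2)**2 = (9/(0 + 5) - (0 + 5)/2)**2 = (9/5 - 1/2*5)**2 = (9*(1/5) - 5/2)**2 = (9/5 - 5/2)**2 = (-7/10)**2 = 49/100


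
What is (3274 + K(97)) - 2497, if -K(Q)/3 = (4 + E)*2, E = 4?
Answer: 729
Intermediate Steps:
K(Q) = -48 (K(Q) = -3*(4 + 4)*2 = -24*2 = -3*16 = -48)
(3274 + K(97)) - 2497 = (3274 - 48) - 2497 = 3226 - 2497 = 729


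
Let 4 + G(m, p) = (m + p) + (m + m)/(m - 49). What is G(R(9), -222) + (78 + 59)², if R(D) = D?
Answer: 371031/20 ≈ 18552.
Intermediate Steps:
G(m, p) = -4 + m + p + 2*m/(-49 + m) (G(m, p) = -4 + ((m + p) + (m + m)/(m - 49)) = -4 + ((m + p) + (2*m)/(-49 + m)) = -4 + ((m + p) + 2*m/(-49 + m)) = -4 + (m + p + 2*m/(-49 + m)) = -4 + m + p + 2*m/(-49 + m))
G(R(9), -222) + (78 + 59)² = (196 + 9² - 51*9 - 49*(-222) + 9*(-222))/(-49 + 9) + (78 + 59)² = (196 + 81 - 459 + 10878 - 1998)/(-40) + 137² = -1/40*8698 + 18769 = -4349/20 + 18769 = 371031/20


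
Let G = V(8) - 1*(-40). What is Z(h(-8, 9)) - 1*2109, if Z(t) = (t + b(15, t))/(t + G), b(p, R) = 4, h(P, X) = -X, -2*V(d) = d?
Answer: -56948/27 ≈ -2109.2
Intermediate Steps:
V(d) = -d/2
G = 36 (G = -½*8 - 1*(-40) = -4 + 40 = 36)
Z(t) = (4 + t)/(36 + t) (Z(t) = (t + 4)/(t + 36) = (4 + t)/(36 + t))
Z(h(-8, 9)) - 1*2109 = (4 - 1*9)/(36 - 1*9) - 1*2109 = (4 - 9)/(36 - 9) - 2109 = -5/27 - 2109 = -56948/27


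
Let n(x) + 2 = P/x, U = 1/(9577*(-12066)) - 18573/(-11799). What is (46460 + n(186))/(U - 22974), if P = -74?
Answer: -218179521233243538/107885742027752855 ≈ -2.0223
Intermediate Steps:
U = 238469233243/151494023502 (U = (1/9577)*(-1/12066) - 18573*(-1/11799) = -1/115556082 + 6191/3933 = 238469233243/151494023502 ≈ 1.5741)
n(x) = -2 - 74/x
(46460 + n(186))/(U - 22974) = (46460 + (-2 - 74/186))/(238469233243/151494023502 - 22974) = (46460 + (-2 - 74*1/186))/(-3480185226701705/151494023502) = (46460 + (-2 - 37/93))*(-151494023502/3480185226701705) = (46460 - 223/93)*(-151494023502/3480185226701705) = (4320557/93)*(-151494023502/3480185226701705) = -218179521233243538/107885742027752855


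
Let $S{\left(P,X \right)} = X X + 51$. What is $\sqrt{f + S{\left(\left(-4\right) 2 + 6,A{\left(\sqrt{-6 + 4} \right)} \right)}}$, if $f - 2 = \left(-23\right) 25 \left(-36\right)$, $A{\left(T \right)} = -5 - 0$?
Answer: $\sqrt{20778} \approx 144.15$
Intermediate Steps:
$A{\left(T \right)} = -5$ ($A{\left(T \right)} = -5 + 0 = -5$)
$S{\left(P,X \right)} = 51 + X^{2}$ ($S{\left(P,X \right)} = X^{2} + 51 = 51 + X^{2}$)
$f = 20702$ ($f = 2 + \left(-23\right) 25 \left(-36\right) = 2 - -20700 = 2 + 20700 = 20702$)
$\sqrt{f + S{\left(\left(-4\right) 2 + 6,A{\left(\sqrt{-6 + 4} \right)} \right)}} = \sqrt{20702 + \left(51 + \left(-5\right)^{2}\right)} = \sqrt{20702 + \left(51 + 25\right)} = \sqrt{20702 + 76} = \sqrt{20778}$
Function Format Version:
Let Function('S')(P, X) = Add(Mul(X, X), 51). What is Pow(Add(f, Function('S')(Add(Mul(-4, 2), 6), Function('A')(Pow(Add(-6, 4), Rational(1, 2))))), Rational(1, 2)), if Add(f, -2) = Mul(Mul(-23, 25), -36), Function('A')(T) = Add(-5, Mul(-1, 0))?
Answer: Pow(20778, Rational(1, 2)) ≈ 144.15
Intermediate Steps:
Function('A')(T) = -5 (Function('A')(T) = Add(-5, 0) = -5)
Function('S')(P, X) = Add(51, Pow(X, 2)) (Function('S')(P, X) = Add(Pow(X, 2), 51) = Add(51, Pow(X, 2)))
f = 20702 (f = Add(2, Mul(Mul(-23, 25), -36)) = Add(2, Mul(-575, -36)) = Add(2, 20700) = 20702)
Pow(Add(f, Function('S')(Add(Mul(-4, 2), 6), Function('A')(Pow(Add(-6, 4), Rational(1, 2))))), Rational(1, 2)) = Pow(Add(20702, Add(51, Pow(-5, 2))), Rational(1, 2)) = Pow(Add(20702, Add(51, 25)), Rational(1, 2)) = Pow(Add(20702, 76), Rational(1, 2)) = Pow(20778, Rational(1, 2))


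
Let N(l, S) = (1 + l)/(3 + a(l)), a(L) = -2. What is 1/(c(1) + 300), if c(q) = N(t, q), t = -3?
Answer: 1/298 ≈ 0.0033557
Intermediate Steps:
N(l, S) = 1 + l (N(l, S) = (1 + l)/(3 - 2) = (1 + l)/1 = (1 + l)*1 = 1 + l)
c(q) = -2 (c(q) = 1 - 3 = -2)
1/(c(1) + 300) = 1/(-2 + 300) = 1/298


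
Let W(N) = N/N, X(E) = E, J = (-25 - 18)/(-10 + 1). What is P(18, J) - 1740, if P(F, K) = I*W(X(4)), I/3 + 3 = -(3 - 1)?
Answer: -1755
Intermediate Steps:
J = 43/9 (J = -43/(-9) = -43*(-⅑) = 43/9 ≈ 4.7778)
I = -15 (I = -9 + 3*(-(3 - 1)) = -9 + 3*(-1*2) = -9 + 3*(-2) = -9 - 6 = -15)
W(N) = 1
P(F, K) = -15 (P(F, K) = -15*1 = -15)
P(18, J) - 1740 = -15 - 1740 = -1755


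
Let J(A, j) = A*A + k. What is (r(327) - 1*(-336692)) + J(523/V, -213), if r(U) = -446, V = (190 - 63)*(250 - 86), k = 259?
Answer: 145977748317449/433805584 ≈ 3.3651e+5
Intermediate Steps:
V = 20828 (V = 127*164 = 20828)
J(A, j) = 259 + A² (J(A, j) = A*A + 259 = A² + 259 = 259 + A²)
(r(327) - 1*(-336692)) + J(523/V, -213) = (-446 - 1*(-336692)) + (259 + (523/20828)²) = (-446 + 336692) + (259 + (523*(1/20828))²) = 336246 + (259 + (523/20828)²) = 336246 + (259 + 273529/433805584) = 336246 + 112355919785/433805584 = 145977748317449/433805584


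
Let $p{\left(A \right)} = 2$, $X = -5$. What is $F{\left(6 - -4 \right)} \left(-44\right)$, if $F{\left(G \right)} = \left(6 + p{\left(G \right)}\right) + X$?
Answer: $-132$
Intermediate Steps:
$F{\left(G \right)} = 3$ ($F{\left(G \right)} = \left(6 + 2\right) - 5 = 8 - 5 = 3$)
$F{\left(6 - -4 \right)} \left(-44\right) = 3 \left(-44\right) = -132$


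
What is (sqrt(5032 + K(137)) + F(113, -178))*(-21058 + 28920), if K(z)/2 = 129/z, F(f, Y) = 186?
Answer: 1462332 + 7862*sqrt(94480954)/137 ≈ 2.0201e+6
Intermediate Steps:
K(z) = 258/z (K(z) = 2*(129/z) = 258/z)
(sqrt(5032 + K(137)) + F(113, -178))*(-21058 + 28920) = (sqrt(5032 + 258/137) + 186)*(-21058 + 28920) = (sqrt(5032 + 258*(1/137)) + 186)*7862 = (sqrt(5032 + 258/137) + 186)*7862 = (sqrt(689642/137) + 186)*7862 = (sqrt(94480954)/137 + 186)*7862 = (186 + sqrt(94480954)/137)*7862 = 1462332 + 7862*sqrt(94480954)/137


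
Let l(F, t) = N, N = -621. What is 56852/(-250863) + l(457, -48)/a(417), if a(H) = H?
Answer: -59831069/34869957 ≈ -1.7158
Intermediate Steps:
l(F, t) = -621
56852/(-250863) + l(457, -48)/a(417) = 56852/(-250863) - 621/417 = 56852*(-1/250863) - 621*1/417 = -56852/250863 - 207/139 = -59831069/34869957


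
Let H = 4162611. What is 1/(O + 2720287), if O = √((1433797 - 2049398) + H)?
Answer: 2720287/7399957815359 - √3547010/7399957815359 ≈ 3.6735e-7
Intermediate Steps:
O = √3547010 (O = √((1433797 - 2049398) + 4162611) = √(-615601 + 4162611) = √3547010 ≈ 1883.4)
1/(O + 2720287) = 1/(√3547010 + 2720287) = 1/(2720287 + √3547010)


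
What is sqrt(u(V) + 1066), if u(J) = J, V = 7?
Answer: sqrt(1073) ≈ 32.757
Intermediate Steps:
sqrt(u(V) + 1066) = sqrt(7 + 1066) = sqrt(1073)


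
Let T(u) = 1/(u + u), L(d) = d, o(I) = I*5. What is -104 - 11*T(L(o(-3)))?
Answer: -3109/30 ≈ -103.63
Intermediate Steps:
o(I) = 5*I
T(u) = 1/(2*u)
-104 - 11*T(L(o(-3))) = -104 - 11/(2*(5*(-3))) = -104 - 11/(2*(-15)) = -104 - 11*(-1)/(2*15) = -104 - 11*(-1/30) = -104 + 11/30 = -3109/30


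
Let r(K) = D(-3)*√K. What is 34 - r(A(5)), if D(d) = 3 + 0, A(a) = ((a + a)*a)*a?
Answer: 34 - 15*√10 ≈ -13.434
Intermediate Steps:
A(a) = 2*a³ (A(a) = ((2*a)*a)*a = (2*a²)*a = 2*a³)
D(d) = 3
r(K) = 3*√K
34 - r(A(5)) = 34 - 3*√(2*5³) = 34 - 3*√(2*125) = 34 - 3*√250 = 34 - 3*5*√10 = 34 - 15*√10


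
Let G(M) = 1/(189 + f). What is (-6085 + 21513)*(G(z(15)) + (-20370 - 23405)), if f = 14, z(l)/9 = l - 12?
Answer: -675360624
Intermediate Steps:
z(l) = -108 + 9*l (z(l) = 9*(l - 12) = 9*(-12 + l) = -108 + 9*l)
G(M) = 1/203 (G(M) = 1/(189 + 14) = 1/203)
(-6085 + 21513)*(G(z(15)) + (-20370 - 23405)) = (-6085 + 21513)*(1/203 + (-20370 - 23405)) = 15428*(1/203 - 43775) = 15428*(-8886324/203) = -675360624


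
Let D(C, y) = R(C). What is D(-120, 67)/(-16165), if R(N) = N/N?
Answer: -1/16165 ≈ -6.1862e-5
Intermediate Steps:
R(N) = 1
D(C, y) = 1
D(-120, 67)/(-16165) = 1/(-16165) = 1*(-1/16165) = -1/16165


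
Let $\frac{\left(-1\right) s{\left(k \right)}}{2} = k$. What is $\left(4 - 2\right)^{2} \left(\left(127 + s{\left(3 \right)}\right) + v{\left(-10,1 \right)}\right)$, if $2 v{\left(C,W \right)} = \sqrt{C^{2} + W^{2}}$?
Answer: $484 + 2 \sqrt{101} \approx 504.1$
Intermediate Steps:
$s{\left(k \right)} = - 2 k$
$v{\left(C,W \right)} = \frac{\sqrt{C^{2} + W^{2}}}{2}$
$\left(4 - 2\right)^{2} \left(\left(127 + s{\left(3 \right)}\right) + v{\left(-10,1 \right)}\right) = \left(4 - 2\right)^{2} \left(\left(127 - 6\right) + \frac{\sqrt{\left(-10\right)^{2} + 1^{2}}}{2}\right) = 2^{2} \left(\left(127 - 6\right) + \frac{\sqrt{100 + 1}}{2}\right) = 4 \left(121 + \frac{\sqrt{101}}{2}\right) = 484 + 2 \sqrt{101}$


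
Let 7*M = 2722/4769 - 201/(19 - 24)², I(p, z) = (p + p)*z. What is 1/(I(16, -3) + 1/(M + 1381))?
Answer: -164522508/15794041543 ≈ -0.010417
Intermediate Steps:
I(p, z) = 2*p*z (I(p, z) = (2*p)*z = 2*p*z)
M = -127217/119225 (M = (2722/4769 - 201/(19 - 24)²)/7 = (2722*(1/4769) - 201/((-5)²))/7 = (2722/4769 - 201/25)/7 = (⅐)*(-890519/119225) = -127217/119225 ≈ -1.0670)
1/(I(16, -3) + 1/(M + 1381)) = 1/(2*16*(-3) + 1/(-127217/119225 + 1381)) = 1/(-96 + 1/(164522508/119225)) = 1/(-96 + 119225/164522508) = 1/(-15794041543/164522508) = -164522508/15794041543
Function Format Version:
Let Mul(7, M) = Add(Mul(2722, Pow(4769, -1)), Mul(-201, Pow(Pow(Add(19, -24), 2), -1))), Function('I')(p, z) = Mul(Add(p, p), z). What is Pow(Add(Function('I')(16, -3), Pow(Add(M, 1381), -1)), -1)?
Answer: Rational(-164522508, 15794041543) ≈ -0.010417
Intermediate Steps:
Function('I')(p, z) = Mul(2, p, z) (Function('I')(p, z) = Mul(Mul(2, p), z) = Mul(2, p, z))
M = Rational(-127217, 119225) (M = Mul(Rational(1, 7), Add(Mul(2722, Pow(4769, -1)), Mul(-201, Pow(Pow(Add(19, -24), 2), -1)))) = Mul(Rational(1, 7), Add(Mul(2722, Rational(1, 4769)), Mul(-201, Pow(Pow(-5, 2), -1)))) = Mul(Rational(1, 7), Add(Rational(2722, 4769), Mul(-201, Pow(25, -1)))) = Mul(Rational(1, 7), Add(Rational(2722, 4769), Mul(-201, Rational(1, 25)))) = Mul(Rational(1, 7), Add(Rational(2722, 4769), Rational(-201, 25))) = Mul(Rational(1, 7), Rational(-890519, 119225)) = Rational(-127217, 119225) ≈ -1.0670)
Pow(Add(Function('I')(16, -3), Pow(Add(M, 1381), -1)), -1) = Pow(Add(Mul(2, 16, -3), Pow(Add(Rational(-127217, 119225), 1381), -1)), -1) = Pow(Add(-96, Pow(Rational(164522508, 119225), -1)), -1) = Pow(Add(-96, Rational(119225, 164522508)), -1) = Pow(Rational(-15794041543, 164522508), -1) = Rational(-164522508, 15794041543)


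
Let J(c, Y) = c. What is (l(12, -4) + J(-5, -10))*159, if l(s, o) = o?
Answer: -1431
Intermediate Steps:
(l(12, -4) + J(-5, -10))*159 = (-4 - 5)*159 = -9*159 = -1431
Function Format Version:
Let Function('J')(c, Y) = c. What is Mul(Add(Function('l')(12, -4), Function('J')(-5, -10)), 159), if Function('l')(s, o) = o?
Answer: -1431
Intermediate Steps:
Mul(Add(Function('l')(12, -4), Function('J')(-5, -10)), 159) = Mul(Add(-4, -5), 159) = Mul(-9, 159) = -1431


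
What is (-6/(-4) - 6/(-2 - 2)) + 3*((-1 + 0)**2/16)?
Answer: 51/16 ≈ 3.1875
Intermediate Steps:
(-6/(-4) - 6/(-2 - 2)) + 3*((-1 + 0)**2/16) = (-6*(-1/4) - 6/(-4)) + 3*((-1)**2*(1/16)) = (3/2 - 6*(-1/4)) + 3*(1*(1/16)) = (3/2 + 3/2) + 3*(1/16) = 3 + 3/16 = 51/16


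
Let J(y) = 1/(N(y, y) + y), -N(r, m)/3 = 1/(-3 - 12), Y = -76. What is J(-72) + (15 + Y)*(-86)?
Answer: 1883309/359 ≈ 5246.0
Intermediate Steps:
N(r, m) = ⅕ (N(r, m) = -3/(-3 - 12) = -3/(-15) = -3*(-1/15) = ⅕)
J(y) = 1/(⅕ + y)
J(-72) + (15 + Y)*(-86) = 5/(1 + 5*(-72)) + (15 - 76)*(-86) = 5/(1 - 360) - 61*(-86) = 5/(-359) + 5246 = 5*(-1/359) + 5246 = -5/359 + 5246 = 1883309/359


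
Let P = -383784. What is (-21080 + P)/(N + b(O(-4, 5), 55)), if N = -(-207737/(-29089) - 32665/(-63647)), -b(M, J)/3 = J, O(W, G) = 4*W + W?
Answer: 749576376963712/319657580219 ≈ 2344.9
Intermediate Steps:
O(W, G) = 5*W
b(M, J) = -3*J
N = -14172029024/1851427583 (N = -(-207737*(-1/29089) - 32665*(-1/63647)) = -(207737/29089 + 32665/63647) = -1*14172029024/1851427583 = -14172029024/1851427583 ≈ -7.6546)
(-21080 + P)/(N + b(O(-4, 5), 55)) = (-21080 - 383784)/(-14172029024/1851427583 - 3*55) = -404864/(-14172029024/1851427583 - 165) = -404864/(-319657580219/1851427583) = -404864*(-1851427583/319657580219) = 749576376963712/319657580219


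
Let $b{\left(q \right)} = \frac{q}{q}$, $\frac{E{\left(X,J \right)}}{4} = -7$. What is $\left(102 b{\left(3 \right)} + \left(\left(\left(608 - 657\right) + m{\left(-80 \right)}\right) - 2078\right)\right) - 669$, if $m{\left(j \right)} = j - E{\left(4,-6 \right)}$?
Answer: $-2746$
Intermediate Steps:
$E{\left(X,J \right)} = -28$ ($E{\left(X,J \right)} = 4 \left(-7\right) = -28$)
$b{\left(q \right)} = 1$
$m{\left(j \right)} = 28 + j$ ($m{\left(j \right)} = j - -28 = j + 28 = 28 + j$)
$\left(102 b{\left(3 \right)} + \left(\left(\left(608 - 657\right) + m{\left(-80 \right)}\right) - 2078\right)\right) - 669 = \left(102 \cdot 1 + \left(\left(\left(608 - 657\right) + \left(28 - 80\right)\right) - 2078\right)\right) - 669 = \left(102 - 2179\right) - 669 = -2077 - 669 = -2746$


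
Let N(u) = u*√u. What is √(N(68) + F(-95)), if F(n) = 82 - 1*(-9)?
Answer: √(91 + 136*√17) ≈ 25.529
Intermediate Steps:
F(n) = 91 (F(n) = 82 + 9 = 91)
N(u) = u^(3/2)
√(N(68) + F(-95)) = √(68^(3/2) + 91) = √(136*√17 + 91) = √(91 + 136*√17)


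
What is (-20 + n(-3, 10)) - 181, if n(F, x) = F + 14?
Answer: -190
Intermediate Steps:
n(F, x) = 14 + F
(-20 + n(-3, 10)) - 181 = (-20 + (14 - 3)) - 181 = (-20 + 11) - 181 = -9 - 181 = -190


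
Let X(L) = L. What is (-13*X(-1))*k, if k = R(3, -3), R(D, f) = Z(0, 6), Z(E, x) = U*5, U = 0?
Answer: 0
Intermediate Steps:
Z(E, x) = 0 (Z(E, x) = 0*5 = 0)
R(D, f) = 0
k = 0
(-13*X(-1))*k = -13*(-1)*0 = 13*0 = 0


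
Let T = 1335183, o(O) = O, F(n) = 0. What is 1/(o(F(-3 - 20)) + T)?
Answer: 1/1335183 ≈ 7.4896e-7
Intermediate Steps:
1/(o(F(-3 - 20)) + T) = 1/(0 + 1335183) = 1/1335183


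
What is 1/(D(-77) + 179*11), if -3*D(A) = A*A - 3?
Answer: -3/19 ≈ -0.15789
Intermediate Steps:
D(A) = 1 - A**2/3 (D(A) = -(A*A - 3)/3 = -(A**2 - 3)/3 = -(-3 + A**2)/3 = 1 - A**2/3)
1/(D(-77) + 179*11) = 1/((1 - 1/3*(-77)**2) + 179*11) = 1/((1 - 1/3*5929) + 1969) = 1/((1 - 5929/3) + 1969) = 1/(-5926/3 + 1969) = 1/(-19/3) = -3/19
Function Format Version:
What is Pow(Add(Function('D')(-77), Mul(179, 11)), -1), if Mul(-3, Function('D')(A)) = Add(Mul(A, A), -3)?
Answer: Rational(-3, 19) ≈ -0.15789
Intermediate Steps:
Function('D')(A) = Add(1, Mul(Rational(-1, 3), Pow(A, 2))) (Function('D')(A) = Mul(Rational(-1, 3), Add(Mul(A, A), -3)) = Mul(Rational(-1, 3), Add(Pow(A, 2), -3)) = Mul(Rational(-1, 3), Add(-3, Pow(A, 2))) = Add(1, Mul(Rational(-1, 3), Pow(A, 2))))
Pow(Add(Function('D')(-77), Mul(179, 11)), -1) = Pow(Add(Add(1, Mul(Rational(-1, 3), Pow(-77, 2))), Mul(179, 11)), -1) = Pow(Add(Add(1, Mul(Rational(-1, 3), 5929)), 1969), -1) = Pow(Add(Add(1, Rational(-5929, 3)), 1969), -1) = Pow(Add(Rational(-5926, 3), 1969), -1) = Pow(Rational(-19, 3), -1) = Rational(-3, 19)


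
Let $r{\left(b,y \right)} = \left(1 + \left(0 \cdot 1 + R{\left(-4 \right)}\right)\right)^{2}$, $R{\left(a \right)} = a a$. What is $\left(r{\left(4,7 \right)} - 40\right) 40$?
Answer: $9960$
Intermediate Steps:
$R{\left(a \right)} = a^{2}$
$r{\left(b,y \right)} = 289$ ($r{\left(b,y \right)} = \left(1 + \left(0 \cdot 1 + \left(-4\right)^{2}\right)\right)^{2} = \left(1 + \left(0 + 16\right)\right)^{2} = \left(1 + 16\right)^{2} = 17^{2} = 289$)
$\left(r{\left(4,7 \right)} - 40\right) 40 = \left(289 - 40\right) 40 = 249 \cdot 40 = 9960$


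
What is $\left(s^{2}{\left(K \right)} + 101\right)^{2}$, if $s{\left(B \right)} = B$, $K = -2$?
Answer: $11025$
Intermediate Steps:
$\left(s^{2}{\left(K \right)} + 101\right)^{2} = \left(\left(-2\right)^{2} + 101\right)^{2} = \left(4 + 101\right)^{2} = 105^{2} = 11025$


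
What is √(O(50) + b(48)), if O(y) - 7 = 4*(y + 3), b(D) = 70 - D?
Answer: √241 ≈ 15.524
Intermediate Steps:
O(y) = 19 + 4*y (O(y) = 7 + 4*(y + 3) = 7 + 4*(3 + y) = 7 + (12 + 4*y) = 19 + 4*y)
√(O(50) + b(48)) = √((19 + 4*50) + (70 - 1*48)) = √((19 + 200) + (70 - 48)) = √(219 + 22) = √241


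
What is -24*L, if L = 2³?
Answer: -192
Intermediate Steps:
L = 8
-24*L = -24*8 = -192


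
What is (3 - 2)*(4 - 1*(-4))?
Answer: 8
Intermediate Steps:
(3 - 2)*(4 - 1*(-4)) = 1*(4 + 4) = 1*8 = 8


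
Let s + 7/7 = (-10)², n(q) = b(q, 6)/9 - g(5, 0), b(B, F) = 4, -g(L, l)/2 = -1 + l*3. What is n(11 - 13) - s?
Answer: -905/9 ≈ -100.56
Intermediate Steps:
g(L, l) = 2 - 6*l (g(L, l) = -2*(-1 + l*3) = -2*(-1 + 3*l) = 2 - 6*l)
n(q) = -14/9 (n(q) = 4/9 - (2 - 6*0) = 4*(⅑) - (2 + 0) = 4/9 - 1*2 = 4/9 - 2 = -14/9)
s = 99 (s = -1 + (-10)² = -1 + 100 = 99)
n(11 - 13) - s = -14/9 - 1*99 = -14/9 - 99 = -905/9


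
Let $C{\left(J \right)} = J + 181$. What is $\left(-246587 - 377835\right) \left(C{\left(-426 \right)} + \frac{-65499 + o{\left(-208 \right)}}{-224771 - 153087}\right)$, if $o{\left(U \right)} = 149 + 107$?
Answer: $\frac{28882629307037}{188929} \approx 1.5288 \cdot 10^{8}$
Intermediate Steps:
$C{\left(J \right)} = 181 + J$
$o{\left(U \right)} = 256$
$\left(-246587 - 377835\right) \left(C{\left(-426 \right)} + \frac{-65499 + o{\left(-208 \right)}}{-224771 - 153087}\right) = \left(-246587 - 377835\right) \left(\left(181 - 426\right) + \frac{-65499 + 256}{-224771 - 153087}\right) = - 624422 \left(-245 - \frac{65243}{-377858}\right) = - 624422 \left(-245 - - \frac{65243}{377858}\right) = - 624422 \left(-245 + \frac{65243}{377858}\right) = \left(-624422\right) \left(- \frac{92509967}{377858}\right) = \frac{28882629307037}{188929}$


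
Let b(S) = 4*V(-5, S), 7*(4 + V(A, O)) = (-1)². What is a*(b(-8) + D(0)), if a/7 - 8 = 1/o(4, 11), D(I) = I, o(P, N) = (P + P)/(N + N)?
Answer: -1161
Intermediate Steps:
V(A, O) = -27/7 (V(A, O) = -4 + (⅐)*(-1)² = -4 + (⅐)*1 = -4 + ⅐ = -27/7)
b(S) = -108/7 (b(S) = 4*(-27/7) = -108/7)
o(P, N) = P/N (o(P, N) = (2*P)/((2*N)) = (2*P)*(1/(2*N)) = P/N)
a = 301/4 (a = 56 + 7/((4/11)) = 56 + 7/((4*(1/11))) = 56 + 7/(4/11) = 56 + 7*(11/4) = 56 + 77/4 = 301/4 ≈ 75.250)
a*(b(-8) + D(0)) = 301*(-108/7 + 0)/4 = (301/4)*(-108/7) = -1161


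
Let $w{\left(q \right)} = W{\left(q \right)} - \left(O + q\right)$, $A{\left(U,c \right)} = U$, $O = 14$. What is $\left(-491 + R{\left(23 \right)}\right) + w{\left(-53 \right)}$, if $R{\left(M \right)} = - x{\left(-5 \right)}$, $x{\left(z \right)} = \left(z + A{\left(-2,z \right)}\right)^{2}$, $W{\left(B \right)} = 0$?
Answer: $-501$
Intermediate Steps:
$w{\left(q \right)} = -14 - q$ ($w{\left(q \right)} = 0 - \left(14 + q\right) = -14 - q$)
$x{\left(z \right)} = \left(-2 + z\right)^{2}$ ($x{\left(z \right)} = \left(z - 2\right)^{2} = \left(-2 + z\right)^{2}$)
$R{\left(M \right)} = -49$ ($R{\left(M \right)} = - \left(-2 - 5\right)^{2} = - \left(-7\right)^{2} = \left(-1\right) 49 = -49$)
$\left(-491 + R{\left(23 \right)}\right) + w{\left(-53 \right)} = \left(-491 - 49\right) - -39 = -540 + \left(-14 + 53\right) = -540 + 39 = -501$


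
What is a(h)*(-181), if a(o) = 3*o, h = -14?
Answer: 7602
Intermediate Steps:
a(h)*(-181) = (3*(-14))*(-181) = -42*(-181) = 7602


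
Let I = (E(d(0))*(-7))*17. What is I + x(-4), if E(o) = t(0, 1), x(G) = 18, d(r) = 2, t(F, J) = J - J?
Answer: 18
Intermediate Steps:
t(F, J) = 0
E(o) = 0
I = 0 (I = (0*(-7))*17 = 0*17 = 0)
I + x(-4) = 0 + 18 = 18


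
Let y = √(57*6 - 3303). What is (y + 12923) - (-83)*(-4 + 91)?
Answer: 20144 + 3*I*√329 ≈ 20144.0 + 54.415*I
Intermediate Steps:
y = 3*I*√329 (y = √(342 - 3303) = √(-2961) = 3*I*√329 ≈ 54.415*I)
(y + 12923) - (-83)*(-4 + 91) = (3*I*√329 + 12923) - (-83)*(-4 + 91) = (12923 + 3*I*√329) - (-83)*87 = (12923 + 3*I*√329) - 1*(-7221) = (12923 + 3*I*√329) + 7221 = 20144 + 3*I*√329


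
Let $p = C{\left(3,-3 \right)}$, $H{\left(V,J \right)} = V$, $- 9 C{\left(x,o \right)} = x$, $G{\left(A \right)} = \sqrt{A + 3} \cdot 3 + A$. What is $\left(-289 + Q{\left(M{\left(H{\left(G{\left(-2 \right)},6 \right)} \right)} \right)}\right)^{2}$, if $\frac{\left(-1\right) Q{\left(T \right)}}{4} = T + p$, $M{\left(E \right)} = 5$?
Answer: $\frac{851929}{9} \approx 94659.0$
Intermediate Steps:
$G{\left(A \right)} = A + 3 \sqrt{3 + A}$ ($G{\left(A \right)} = \sqrt{3 + A} 3 + A = 3 \sqrt{3 + A} + A = A + 3 \sqrt{3 + A}$)
$C{\left(x,o \right)} = - \frac{x}{9}$
$p = - \frac{1}{3}$ ($p = \left(- \frac{1}{9}\right) 3 = - \frac{1}{3} \approx -0.33333$)
$Q{\left(T \right)} = \frac{4}{3} - 4 T$ ($Q{\left(T \right)} = - 4 \left(T - \frac{1}{3}\right) = - 4 \left(- \frac{1}{3} + T\right) = \frac{4}{3} - 4 T$)
$\left(-289 + Q{\left(M{\left(H{\left(G{\left(-2 \right)},6 \right)} \right)} \right)}\right)^{2} = \left(-289 + \left(\frac{4}{3} - 20\right)\right)^{2} = \left(-289 - \frac{56}{3}\right)^{2} = \left(- \frac{923}{3}\right)^{2} = \frac{851929}{9}$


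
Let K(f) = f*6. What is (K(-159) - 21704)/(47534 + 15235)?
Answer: -22658/62769 ≈ -0.36097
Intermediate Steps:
K(f) = 6*f
(K(-159) - 21704)/(47534 + 15235) = (6*(-159) - 21704)/(47534 + 15235) = (-954 - 21704)/62769 = -22658*1/62769 = -22658/62769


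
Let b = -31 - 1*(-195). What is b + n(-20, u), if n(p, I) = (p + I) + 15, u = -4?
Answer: 155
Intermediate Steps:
n(p, I) = 15 + I + p (n(p, I) = (I + p) + 15 = 15 + I + p)
b = 164 (b = -31 + 195 = 164)
b + n(-20, u) = 164 + (15 - 4 - 20) = 164 - 9 = 155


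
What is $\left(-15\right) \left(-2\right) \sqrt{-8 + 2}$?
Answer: $30 i \sqrt{6} \approx 73.485 i$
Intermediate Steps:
$\left(-15\right) \left(-2\right) \sqrt{-8 + 2} = 30 \sqrt{-6} = 30 i \sqrt{6}$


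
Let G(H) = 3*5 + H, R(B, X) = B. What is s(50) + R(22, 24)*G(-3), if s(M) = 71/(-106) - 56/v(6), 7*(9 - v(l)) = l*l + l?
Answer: 77803/318 ≈ 244.66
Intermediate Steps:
v(l) = 9 - l/7 - l**2/7 (v(l) = 9 - (l*l + l)/7 = 9 - (l**2 + l)/7 = 9 - (l + l**2)/7 = 9 + (-l/7 - l**2/7) = 9 - l/7 - l**2/7)
G(H) = 15 + H
s(M) = -6149/318 (s(M) = 71/(-106) - 56/(9 - 1/7*6 - 1/7*6**2) = 71*(-1/106) - 56/(9 - 6/7 - 1/7*36) = -71/106 - 56/(9 - 6/7 - 36/7) = -71/106 - 56/3 = -6149/318)
s(50) + R(22, 24)*G(-3) = -6149/318 + 22*(15 - 3) = -6149/318 + 22*12 = -6149/318 + 264 = 77803/318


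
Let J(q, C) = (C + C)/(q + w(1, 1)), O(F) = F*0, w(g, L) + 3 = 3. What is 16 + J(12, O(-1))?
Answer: 16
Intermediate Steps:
w(g, L) = 0 (w(g, L) = -3 + 3 = 0)
O(F) = 0
J(q, C) = 2*C/q (J(q, C) = (C + C)/(q + 0) = (2*C)/q = 2*C/q)
16 + J(12, O(-1)) = 16 + 2*0/12 = 16 + 2*0*(1/12) = 16 + 0 = 16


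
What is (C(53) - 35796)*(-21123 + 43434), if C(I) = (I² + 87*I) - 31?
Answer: -633788577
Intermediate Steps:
C(I) = -31 + I² + 87*I
(C(53) - 35796)*(-21123 + 43434) = ((-31 + 53² + 87*53) - 35796)*(-21123 + 43434) = ((-31 + 2809 + 4611) - 35796)*22311 = (7389 - 35796)*22311 = -28407*22311 = -633788577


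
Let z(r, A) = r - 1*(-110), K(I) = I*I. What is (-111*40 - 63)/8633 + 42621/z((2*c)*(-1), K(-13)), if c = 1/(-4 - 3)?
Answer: 2572153335/6664676 ≈ 385.94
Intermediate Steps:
K(I) = I²
c = -⅐ (c = 1/(-7) = -⅐ ≈ -0.14286)
z(r, A) = 110 + r (z(r, A) = r + 110 = 110 + r)
(-111*40 - 63)/8633 + 42621/z((2*c)*(-1), K(-13)) = (-111*40 - 63)/8633 + 42621/(110 + (2*(-⅐))*(-1)) = (-4440 - 63)*(1/8633) + 42621/(110 - 2/7*(-1)) = -4503*1/8633 + 42621/(110 + 2/7) = -4503/8633 + 42621/(772/7) = -4503/8633 + 42621*(7/772) = -4503/8633 + 298347/772 = 2572153335/6664676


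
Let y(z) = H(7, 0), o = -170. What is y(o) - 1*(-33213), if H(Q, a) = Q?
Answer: 33220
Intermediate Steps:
y(z) = 7
y(o) - 1*(-33213) = 7 - 1*(-33213) = 7 + 33213 = 33220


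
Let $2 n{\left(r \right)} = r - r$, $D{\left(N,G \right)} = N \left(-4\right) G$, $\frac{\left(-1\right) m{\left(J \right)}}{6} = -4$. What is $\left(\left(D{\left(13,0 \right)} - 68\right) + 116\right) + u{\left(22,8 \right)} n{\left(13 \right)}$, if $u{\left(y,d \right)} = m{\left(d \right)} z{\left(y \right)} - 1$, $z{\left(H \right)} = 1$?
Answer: $48$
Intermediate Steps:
$m{\left(J \right)} = 24$ ($m{\left(J \right)} = \left(-6\right) \left(-4\right) = 24$)
$D{\left(N,G \right)} = - 4 G N$ ($D{\left(N,G \right)} = - 4 N G = - 4 G N$)
$n{\left(r \right)} = 0$ ($n{\left(r \right)} = \frac{r - r}{2} = \frac{1}{2} \cdot 0 = 0$)
$u{\left(y,d \right)} = 23$ ($u{\left(y,d \right)} = 24 \cdot 1 - 1 = 24 - 1 = 23$)
$\left(\left(D{\left(13,0 \right)} - 68\right) + 116\right) + u{\left(22,8 \right)} n{\left(13 \right)} = \left(\left(\left(-4\right) 0 \cdot 13 - 68\right) + 116\right) + 23 \cdot 0 = \left(\left(0 - 68\right) + 116\right) + 0 = \left(-68 + 116\right) + 0 = 48 + 0 = 48$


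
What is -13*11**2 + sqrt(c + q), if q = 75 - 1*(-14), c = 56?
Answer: -1573 + sqrt(145) ≈ -1561.0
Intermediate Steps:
q = 89 (q = 75 + 14 = 89)
-13*11**2 + sqrt(c + q) = -13*11**2 + sqrt(56 + 89) = -13*121 + sqrt(145) = -1573 + sqrt(145)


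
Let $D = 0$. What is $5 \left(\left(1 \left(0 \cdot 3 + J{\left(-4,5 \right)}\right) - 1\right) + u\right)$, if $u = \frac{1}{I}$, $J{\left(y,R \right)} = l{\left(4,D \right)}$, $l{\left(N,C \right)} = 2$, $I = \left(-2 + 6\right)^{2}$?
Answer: $\frac{85}{16} \approx 5.3125$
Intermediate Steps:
$I = 16$ ($I = 4^{2} = 16$)
$J{\left(y,R \right)} = 2$
$u = \frac{1}{16} \approx 0.0625$
$5 \left(\left(1 \left(0 \cdot 3 + J{\left(-4,5 \right)}\right) - 1\right) + u\right) = 5 \left(\left(1 \left(0 \cdot 3 + 2\right) - 1\right) + \frac{1}{16}\right) = 5 \left(\left(1 \left(0 + 2\right) - 1\right) + \frac{1}{16}\right) = 5 \left(\left(1 \cdot 2 - 1\right) + \frac{1}{16}\right) = 5 \left(\left(2 - 1\right) + \frac{1}{16}\right) = 5 \left(1 + \frac{1}{16}\right) = 5 \cdot \frac{17}{16} = \frac{85}{16}$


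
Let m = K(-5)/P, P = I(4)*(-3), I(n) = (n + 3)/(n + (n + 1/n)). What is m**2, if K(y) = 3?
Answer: 1089/784 ≈ 1.3890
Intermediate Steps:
I(n) = (3 + n)/(1/n + 2*n) (I(n) = (3 + n)/(n + (n + 1/n)) = (3 + n)/(1/n + 2*n))
P = -28/11 (P = (4*(3 + 4)/(1 + 2*4**2))*(-3) = (4*7/(1 + 2*16))*(-3) = (4*7/(1 + 32))*(-3) = (4*7/33)*(-3) = (4*(1/33)*7)*(-3) = (28/33)*(-3) = -28/11 ≈ -2.5455)
m = -33/28 (m = 3/(-28/11) = 3*(-11/28) = -33/28 ≈ -1.1786)
m**2 = (-33/28)**2 = 1089/784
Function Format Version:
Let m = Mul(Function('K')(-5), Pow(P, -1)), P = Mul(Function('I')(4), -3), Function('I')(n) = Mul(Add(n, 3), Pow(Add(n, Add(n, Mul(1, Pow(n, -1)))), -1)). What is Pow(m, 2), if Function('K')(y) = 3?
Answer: Rational(1089, 784) ≈ 1.3890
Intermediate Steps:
Function('I')(n) = Mul(Pow(Add(Pow(n, -1), Mul(2, n)), -1), Add(3, n)) (Function('I')(n) = Mul(Add(3, n), Pow(Add(n, Add(n, Pow(n, -1))), -1)) = Mul(Add(3, n), Pow(Add(Pow(n, -1), Mul(2, n)), -1)) = Mul(Pow(Add(Pow(n, -1), Mul(2, n)), -1), Add(3, n)))
P = Rational(-28, 11) (P = Mul(Mul(4, Pow(Add(1, Mul(2, Pow(4, 2))), -1), Add(3, 4)), -3) = Mul(Mul(4, Pow(Add(1, Mul(2, 16)), -1), 7), -3) = Mul(Mul(4, Pow(Add(1, 32), -1), 7), -3) = Mul(Mul(4, Pow(33, -1), 7), -3) = Mul(Mul(4, Rational(1, 33), 7), -3) = Mul(Rational(28, 33), -3) = Rational(-28, 11) ≈ -2.5455)
m = Rational(-33, 28) (m = Mul(3, Pow(Rational(-28, 11), -1)) = Mul(3, Rational(-11, 28)) = Rational(-33, 28) ≈ -1.1786)
Pow(m, 2) = Pow(Rational(-33, 28), 2) = Rational(1089, 784)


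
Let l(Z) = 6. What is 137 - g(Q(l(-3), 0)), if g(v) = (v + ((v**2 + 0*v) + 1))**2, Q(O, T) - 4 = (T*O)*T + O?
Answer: -12184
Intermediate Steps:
Q(O, T) = 4 + O + O*T**2 (Q(O, T) = 4 + ((T*O)*T + O) = 4 + ((O*T)*T + O) = 4 + (O*T**2 + O) = 4 + (O + O*T**2) = 4 + O + O*T**2)
g(v) = (1 + v + v**2)**2 (g(v) = (v + ((v**2 + 0) + 1))**2 = (v + (v**2 + 1))**2 = (v + (1 + v**2))**2 = (1 + v + v**2)**2)
137 - g(Q(l(-3), 0)) = 137 - (1 + (4 + 6 + 6*0**2) + (4 + 6 + 6*0**2)**2)**2 = 137 - (1 + (4 + 6 + 6*0) + (4 + 6 + 6*0)**2)**2 = 137 - (1 + (4 + 6 + 0) + (4 + 6 + 0)**2)**2 = 137 - (1 + 10 + 10**2)**2 = 137 - (1 + 10 + 100)**2 = 137 - 1*111**2 = 137 - 1*12321 = 137 - 12321 = -12184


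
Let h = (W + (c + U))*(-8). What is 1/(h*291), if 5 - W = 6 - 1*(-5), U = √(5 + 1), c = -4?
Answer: 5/109416 + √6/218832 ≈ 5.6891e-5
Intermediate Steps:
U = √6 ≈ 2.4495
W = -6 (W = 5 - (6 - 1*(-5)) = 5 - (6 + 5) = 5 - 1*11 = 5 - 11 = -6)
h = 80 - 8*√6 (h = (-6 + (-4 + √6))*(-8) = (-10 + √6)*(-8) = 80 - 8*√6 ≈ 60.404)
1/(h*291) = 1/((80 - 8*√6)*291) = 1/(23280 - 2328*√6)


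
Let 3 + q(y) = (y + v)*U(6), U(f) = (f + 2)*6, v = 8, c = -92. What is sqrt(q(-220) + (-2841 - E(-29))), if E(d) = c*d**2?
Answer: 4*sqrt(4022) ≈ 253.68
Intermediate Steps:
U(f) = 12 + 6*f (U(f) = (2 + f)*6 = 12 + 6*f)
q(y) = 381 + 48*y (q(y) = -3 + (y + 8)*(12 + 6*6) = -3 + (8 + y)*(12 + 36) = -3 + (8 + y)*48 = -3 + (384 + 48*y) = 381 + 48*y)
E(d) = -92*d**2
sqrt(q(-220) + (-2841 - E(-29))) = sqrt((381 + 48*(-220)) + (-2841 - (-92)*(-29)**2)) = sqrt((381 - 10560) + (-2841 - (-92)*841)) = sqrt(-10179 + (-2841 - 1*(-77372))) = sqrt(-10179 + (-2841 + 77372)) = sqrt(-10179 + 74531) = sqrt(64352) = 4*sqrt(4022)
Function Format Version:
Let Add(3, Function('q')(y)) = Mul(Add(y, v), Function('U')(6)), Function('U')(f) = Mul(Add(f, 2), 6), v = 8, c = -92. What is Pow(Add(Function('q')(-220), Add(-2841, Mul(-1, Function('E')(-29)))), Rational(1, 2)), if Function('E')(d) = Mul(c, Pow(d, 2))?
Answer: Mul(4, Pow(4022, Rational(1, 2))) ≈ 253.68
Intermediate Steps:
Function('U')(f) = Add(12, Mul(6, f)) (Function('U')(f) = Mul(Add(2, f), 6) = Add(12, Mul(6, f)))
Function('q')(y) = Add(381, Mul(48, y)) (Function('q')(y) = Add(-3, Mul(Add(y, 8), Add(12, Mul(6, 6)))) = Add(-3, Mul(Add(8, y), Add(12, 36))) = Add(-3, Mul(Add(8, y), 48)) = Add(-3, Add(384, Mul(48, y))) = Add(381, Mul(48, y)))
Function('E')(d) = Mul(-92, Pow(d, 2))
Pow(Add(Function('q')(-220), Add(-2841, Mul(-1, Function('E')(-29)))), Rational(1, 2)) = Pow(Add(Add(381, Mul(48, -220)), Add(-2841, Mul(-1, Mul(-92, Pow(-29, 2))))), Rational(1, 2)) = Pow(Add(Add(381, -10560), Add(-2841, Mul(-1, Mul(-92, 841)))), Rational(1, 2)) = Pow(Add(-10179, Add(-2841, Mul(-1, -77372))), Rational(1, 2)) = Pow(Add(-10179, Add(-2841, 77372)), Rational(1, 2)) = Pow(Add(-10179, 74531), Rational(1, 2)) = Pow(64352, Rational(1, 2)) = Mul(4, Pow(4022, Rational(1, 2)))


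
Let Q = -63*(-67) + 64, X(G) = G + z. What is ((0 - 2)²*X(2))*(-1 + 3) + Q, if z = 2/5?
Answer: 21521/5 ≈ 4304.2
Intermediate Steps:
z = ⅖ (z = 2*(⅕) = ⅖ ≈ 0.40000)
X(G) = ⅖ + G (X(G) = G + ⅖ = ⅖ + G)
Q = 4285 (Q = 4221 + 64 = 4285)
((0 - 2)²*X(2))*(-1 + 3) + Q = ((0 - 2)²*(⅖ + 2))*(-1 + 3) + 4285 = ((-2)²*(12/5))*2 + 4285 = (4*(12/5))*2 + 4285 = (48/5)*2 + 4285 = 96/5 + 4285 = 21521/5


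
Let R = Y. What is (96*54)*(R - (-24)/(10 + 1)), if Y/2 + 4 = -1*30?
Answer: -3753216/11 ≈ -3.4120e+5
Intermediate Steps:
Y = -68 (Y = -8 + 2*(-1*30) = -8 + 2*(-30) = -8 - 60 = -68)
R = -68
(96*54)*(R - (-24)/(10 + 1)) = (96*54)*(-68 - (-24)/(10 + 1)) = 5184*(-68 - (-24)/11) = 5184*(-68 - 1*(-24/11)) = 5184*(-68 + 24/11) = 5184*(-724/11) = -3753216/11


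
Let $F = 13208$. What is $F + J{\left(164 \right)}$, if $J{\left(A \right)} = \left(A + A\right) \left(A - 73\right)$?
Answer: $43056$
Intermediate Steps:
$J{\left(A \right)} = 2 A \left(-73 + A\right)$
$F + J{\left(164 \right)} = 13208 + 2 \cdot 164 \left(-73 + 164\right) = 13208 + 2 \cdot 164 \cdot 91 = 13208 + 29848 = 43056$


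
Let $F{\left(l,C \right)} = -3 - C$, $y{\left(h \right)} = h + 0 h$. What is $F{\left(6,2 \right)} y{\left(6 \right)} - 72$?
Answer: $-102$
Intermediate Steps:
$y{\left(h \right)} = h$ ($y{\left(h \right)} = h + 0 = h$)
$F{\left(6,2 \right)} y{\left(6 \right)} - 72 = \left(-3 - 2\right) 6 - 72 = \left(-5\right) 6 - 72 = -30 - 72 = -102$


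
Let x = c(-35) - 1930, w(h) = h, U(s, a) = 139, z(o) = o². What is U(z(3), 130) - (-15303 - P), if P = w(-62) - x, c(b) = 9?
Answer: 17301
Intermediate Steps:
x = -1921 (x = 9 - 1930 = -1921)
P = 1859 (P = -62 - 1*(-1921) = -62 + 1921 = 1859)
U(z(3), 130) - (-15303 - P) = 139 - (-15303 - 1*1859) = 139 - (-15303 - 1859) = 139 - 1*(-17162) = 139 + 17162 = 17301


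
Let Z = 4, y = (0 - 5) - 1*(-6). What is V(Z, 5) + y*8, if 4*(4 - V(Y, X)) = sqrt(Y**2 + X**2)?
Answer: 12 - sqrt(41)/4 ≈ 10.399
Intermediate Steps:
y = 1 (y = -5 + 6 = 1)
V(Y, X) = 4 - sqrt(X**2 + Y**2)/4 (V(Y, X) = 4 - sqrt(Y**2 + X**2)/4 = 4 - sqrt(X**2 + Y**2)/4)
V(Z, 5) + y*8 = (4 - sqrt(5**2 + 4**2)/4) + 1*8 = (4 - sqrt(25 + 16)/4) + 8 = (4 - sqrt(41)/4) + 8 = 12 - sqrt(41)/4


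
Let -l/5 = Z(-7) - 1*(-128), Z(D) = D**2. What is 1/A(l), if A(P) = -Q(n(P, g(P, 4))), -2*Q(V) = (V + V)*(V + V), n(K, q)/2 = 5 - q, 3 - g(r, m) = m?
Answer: 1/288 ≈ 0.0034722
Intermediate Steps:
g(r, m) = 3 - m
n(K, q) = 10 - 2*q (n(K, q) = 2*(5 - q) = 10 - 2*q)
Q(V) = -2*V**2 (Q(V) = -(V + V)*(V + V)/2 = -2*V*2*V/2 = -2*V**2)
l = -885 (l = -5*((-7)**2 - 1*(-128)) = -5*(49 + 128) = -5*177 = -885)
A(P) = 288 (A(P) = -(-2)*(10 - 2*(3 - 1*4))**2 = -(-2)*(10 - 2*(3 - 4))**2 = -(-2)*(10 - 2*(-1))**2 = -(-2)*(10 + 2)**2 = -(-2)*12**2 = -(-2)*144 = -1*(-288) = 288)
1/A(l) = 1/288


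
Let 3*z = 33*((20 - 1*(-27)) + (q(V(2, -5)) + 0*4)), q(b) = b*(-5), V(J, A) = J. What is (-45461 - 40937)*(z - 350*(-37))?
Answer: -1154018086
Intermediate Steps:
q(b) = -5*b
z = 407 (z = (33*((20 - 1*(-27)) + (-5*2 + 0*4)))/3 = (33*((20 + 27) + (-10 + 0)))/3 = (33*(47 - 10))/3 = (33*37)/3 = (⅓)*1221 = 407)
(-45461 - 40937)*(z - 350*(-37)) = (-45461 - 40937)*(407 - 350*(-37)) = -86398*(407 + 12950) = -86398*13357 = -1154018086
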